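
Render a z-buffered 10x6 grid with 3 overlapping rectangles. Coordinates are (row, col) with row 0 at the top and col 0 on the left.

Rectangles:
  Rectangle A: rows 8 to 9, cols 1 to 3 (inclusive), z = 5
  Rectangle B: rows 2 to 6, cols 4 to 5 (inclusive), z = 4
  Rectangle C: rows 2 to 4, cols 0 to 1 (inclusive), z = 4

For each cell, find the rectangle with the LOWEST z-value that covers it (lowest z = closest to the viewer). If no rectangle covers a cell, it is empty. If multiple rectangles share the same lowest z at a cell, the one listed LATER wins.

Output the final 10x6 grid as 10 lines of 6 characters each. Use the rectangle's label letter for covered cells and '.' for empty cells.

......
......
CC..BB
CC..BB
CC..BB
....BB
....BB
......
.AAA..
.AAA..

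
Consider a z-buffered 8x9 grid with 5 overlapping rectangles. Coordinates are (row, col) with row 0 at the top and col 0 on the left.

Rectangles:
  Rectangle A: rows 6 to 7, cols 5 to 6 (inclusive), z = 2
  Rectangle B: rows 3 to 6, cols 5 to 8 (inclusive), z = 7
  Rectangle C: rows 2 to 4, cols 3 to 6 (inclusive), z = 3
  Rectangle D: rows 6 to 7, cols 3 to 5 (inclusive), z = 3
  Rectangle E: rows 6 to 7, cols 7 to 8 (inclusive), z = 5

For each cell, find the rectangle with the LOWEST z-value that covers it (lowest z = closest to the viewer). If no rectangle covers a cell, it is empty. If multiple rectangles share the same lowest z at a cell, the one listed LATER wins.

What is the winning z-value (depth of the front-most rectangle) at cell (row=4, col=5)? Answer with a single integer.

Answer: 3

Derivation:
Check cell (4,5):
  A: rows 6-7 cols 5-6 -> outside (row miss)
  B: rows 3-6 cols 5-8 z=7 -> covers; best now B (z=7)
  C: rows 2-4 cols 3-6 z=3 -> covers; best now C (z=3)
  D: rows 6-7 cols 3-5 -> outside (row miss)
  E: rows 6-7 cols 7-8 -> outside (row miss)
Winner: C at z=3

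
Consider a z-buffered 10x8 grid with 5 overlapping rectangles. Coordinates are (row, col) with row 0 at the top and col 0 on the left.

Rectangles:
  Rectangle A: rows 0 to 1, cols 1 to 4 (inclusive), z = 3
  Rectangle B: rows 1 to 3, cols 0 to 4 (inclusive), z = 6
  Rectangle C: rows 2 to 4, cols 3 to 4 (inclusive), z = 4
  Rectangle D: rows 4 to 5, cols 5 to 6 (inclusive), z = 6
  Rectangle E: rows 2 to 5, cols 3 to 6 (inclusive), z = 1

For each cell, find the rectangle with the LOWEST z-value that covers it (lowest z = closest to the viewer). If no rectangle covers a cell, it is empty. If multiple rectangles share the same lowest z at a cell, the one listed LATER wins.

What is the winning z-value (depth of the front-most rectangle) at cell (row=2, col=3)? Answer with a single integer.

Answer: 1

Derivation:
Check cell (2,3):
  A: rows 0-1 cols 1-4 -> outside (row miss)
  B: rows 1-3 cols 0-4 z=6 -> covers; best now B (z=6)
  C: rows 2-4 cols 3-4 z=4 -> covers; best now C (z=4)
  D: rows 4-5 cols 5-6 -> outside (row miss)
  E: rows 2-5 cols 3-6 z=1 -> covers; best now E (z=1)
Winner: E at z=1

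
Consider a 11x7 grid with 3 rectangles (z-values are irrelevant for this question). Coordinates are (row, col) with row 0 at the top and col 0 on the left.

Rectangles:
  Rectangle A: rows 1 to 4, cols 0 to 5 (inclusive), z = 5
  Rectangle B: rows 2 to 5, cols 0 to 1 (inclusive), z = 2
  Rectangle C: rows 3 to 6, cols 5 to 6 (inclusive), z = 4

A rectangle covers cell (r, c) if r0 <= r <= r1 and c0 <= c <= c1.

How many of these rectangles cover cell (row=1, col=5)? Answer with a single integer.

Check cell (1,5):
  A: rows 1-4 cols 0-5 -> covers
  B: rows 2-5 cols 0-1 -> outside (row miss)
  C: rows 3-6 cols 5-6 -> outside (row miss)
Count covering = 1

Answer: 1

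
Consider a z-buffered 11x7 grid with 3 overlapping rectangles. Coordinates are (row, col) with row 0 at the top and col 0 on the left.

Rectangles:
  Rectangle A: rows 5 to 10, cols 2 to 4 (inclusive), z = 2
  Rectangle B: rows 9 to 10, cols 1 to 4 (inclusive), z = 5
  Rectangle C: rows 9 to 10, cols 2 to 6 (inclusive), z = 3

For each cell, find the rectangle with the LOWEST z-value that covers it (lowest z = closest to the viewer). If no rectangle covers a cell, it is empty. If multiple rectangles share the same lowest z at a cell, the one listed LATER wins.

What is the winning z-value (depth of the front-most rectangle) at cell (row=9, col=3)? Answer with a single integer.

Answer: 2

Derivation:
Check cell (9,3):
  A: rows 5-10 cols 2-4 z=2 -> covers; best now A (z=2)
  B: rows 9-10 cols 1-4 z=5 -> covers; best now A (z=2)
  C: rows 9-10 cols 2-6 z=3 -> covers; best now A (z=2)
Winner: A at z=2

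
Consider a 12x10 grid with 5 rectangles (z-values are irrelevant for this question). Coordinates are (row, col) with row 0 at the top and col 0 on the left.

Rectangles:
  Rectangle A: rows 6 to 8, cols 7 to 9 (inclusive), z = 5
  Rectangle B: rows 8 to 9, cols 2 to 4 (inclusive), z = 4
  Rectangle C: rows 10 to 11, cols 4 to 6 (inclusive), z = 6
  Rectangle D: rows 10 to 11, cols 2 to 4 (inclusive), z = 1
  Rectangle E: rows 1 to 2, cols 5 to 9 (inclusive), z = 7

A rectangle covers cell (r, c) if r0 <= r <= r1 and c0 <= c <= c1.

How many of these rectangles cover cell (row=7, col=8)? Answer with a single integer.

Answer: 1

Derivation:
Check cell (7,8):
  A: rows 6-8 cols 7-9 -> covers
  B: rows 8-9 cols 2-4 -> outside (row miss)
  C: rows 10-11 cols 4-6 -> outside (row miss)
  D: rows 10-11 cols 2-4 -> outside (row miss)
  E: rows 1-2 cols 5-9 -> outside (row miss)
Count covering = 1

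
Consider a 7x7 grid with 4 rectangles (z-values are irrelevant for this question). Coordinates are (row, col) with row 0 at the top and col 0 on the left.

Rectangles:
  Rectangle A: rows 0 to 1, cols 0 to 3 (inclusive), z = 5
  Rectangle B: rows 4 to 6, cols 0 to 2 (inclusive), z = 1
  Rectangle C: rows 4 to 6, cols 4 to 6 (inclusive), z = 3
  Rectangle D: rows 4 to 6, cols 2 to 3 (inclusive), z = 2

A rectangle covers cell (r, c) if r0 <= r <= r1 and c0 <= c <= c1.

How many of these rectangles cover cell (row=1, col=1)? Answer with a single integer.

Check cell (1,1):
  A: rows 0-1 cols 0-3 -> covers
  B: rows 4-6 cols 0-2 -> outside (row miss)
  C: rows 4-6 cols 4-6 -> outside (row miss)
  D: rows 4-6 cols 2-3 -> outside (row miss)
Count covering = 1

Answer: 1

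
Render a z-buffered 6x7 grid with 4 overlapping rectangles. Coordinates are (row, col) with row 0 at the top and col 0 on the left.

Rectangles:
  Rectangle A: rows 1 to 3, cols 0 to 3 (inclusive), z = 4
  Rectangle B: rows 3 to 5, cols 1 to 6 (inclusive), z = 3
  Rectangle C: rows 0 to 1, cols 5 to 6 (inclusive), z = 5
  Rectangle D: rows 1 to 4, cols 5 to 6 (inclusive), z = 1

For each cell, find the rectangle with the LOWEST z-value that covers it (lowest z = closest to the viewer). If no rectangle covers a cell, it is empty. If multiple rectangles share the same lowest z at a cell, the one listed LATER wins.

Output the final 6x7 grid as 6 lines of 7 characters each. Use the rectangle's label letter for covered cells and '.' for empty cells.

.....CC
AAAA.DD
AAAA.DD
ABBBBDD
.BBBBDD
.BBBBBB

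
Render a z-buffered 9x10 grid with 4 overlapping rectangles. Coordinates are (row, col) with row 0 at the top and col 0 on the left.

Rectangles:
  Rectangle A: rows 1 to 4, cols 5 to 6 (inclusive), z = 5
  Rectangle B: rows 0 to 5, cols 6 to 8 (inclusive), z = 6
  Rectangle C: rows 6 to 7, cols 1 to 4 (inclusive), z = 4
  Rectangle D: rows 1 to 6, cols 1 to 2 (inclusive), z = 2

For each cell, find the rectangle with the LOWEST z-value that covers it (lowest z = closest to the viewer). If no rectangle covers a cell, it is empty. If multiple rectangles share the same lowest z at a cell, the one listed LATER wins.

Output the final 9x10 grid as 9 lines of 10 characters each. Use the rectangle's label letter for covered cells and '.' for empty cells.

......BBB.
.DD..AABB.
.DD..AABB.
.DD..AABB.
.DD..AABB.
.DD...BBB.
.DDCC.....
.CCCC.....
..........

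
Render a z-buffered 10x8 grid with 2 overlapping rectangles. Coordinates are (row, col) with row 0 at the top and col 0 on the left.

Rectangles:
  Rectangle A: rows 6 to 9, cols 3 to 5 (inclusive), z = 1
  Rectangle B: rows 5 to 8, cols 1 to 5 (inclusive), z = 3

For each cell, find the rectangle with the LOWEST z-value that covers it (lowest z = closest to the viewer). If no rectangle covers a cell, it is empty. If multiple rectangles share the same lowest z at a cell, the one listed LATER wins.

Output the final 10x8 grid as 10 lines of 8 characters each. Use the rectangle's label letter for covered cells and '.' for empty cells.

........
........
........
........
........
.BBBBB..
.BBAAA..
.BBAAA..
.BBAAA..
...AAA..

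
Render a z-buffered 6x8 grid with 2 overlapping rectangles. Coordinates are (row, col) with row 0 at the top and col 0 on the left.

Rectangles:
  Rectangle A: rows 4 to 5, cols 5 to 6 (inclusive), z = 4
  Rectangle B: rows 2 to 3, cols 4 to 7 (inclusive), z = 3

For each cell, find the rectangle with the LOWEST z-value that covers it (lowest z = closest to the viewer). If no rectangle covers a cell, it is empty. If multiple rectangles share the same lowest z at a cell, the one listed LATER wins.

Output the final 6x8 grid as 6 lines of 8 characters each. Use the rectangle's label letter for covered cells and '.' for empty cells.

........
........
....BBBB
....BBBB
.....AA.
.....AA.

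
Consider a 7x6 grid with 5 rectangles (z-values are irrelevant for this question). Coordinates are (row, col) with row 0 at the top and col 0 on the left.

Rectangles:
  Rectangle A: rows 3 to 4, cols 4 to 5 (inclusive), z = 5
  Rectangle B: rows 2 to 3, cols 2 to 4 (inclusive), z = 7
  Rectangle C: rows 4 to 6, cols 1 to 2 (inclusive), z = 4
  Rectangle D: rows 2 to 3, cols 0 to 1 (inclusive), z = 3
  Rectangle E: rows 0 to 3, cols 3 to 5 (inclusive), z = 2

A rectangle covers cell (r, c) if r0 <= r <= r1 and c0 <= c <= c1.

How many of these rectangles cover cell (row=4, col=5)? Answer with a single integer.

Check cell (4,5):
  A: rows 3-4 cols 4-5 -> covers
  B: rows 2-3 cols 2-4 -> outside (row miss)
  C: rows 4-6 cols 1-2 -> outside (col miss)
  D: rows 2-3 cols 0-1 -> outside (row miss)
  E: rows 0-3 cols 3-5 -> outside (row miss)
Count covering = 1

Answer: 1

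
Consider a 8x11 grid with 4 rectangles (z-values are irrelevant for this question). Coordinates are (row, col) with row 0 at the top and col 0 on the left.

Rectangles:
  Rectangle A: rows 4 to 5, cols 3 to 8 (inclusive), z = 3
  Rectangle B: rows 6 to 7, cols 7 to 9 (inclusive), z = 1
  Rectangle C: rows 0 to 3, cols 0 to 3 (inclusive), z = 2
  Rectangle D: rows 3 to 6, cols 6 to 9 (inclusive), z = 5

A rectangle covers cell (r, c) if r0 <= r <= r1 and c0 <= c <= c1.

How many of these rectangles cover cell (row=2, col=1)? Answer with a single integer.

Answer: 1

Derivation:
Check cell (2,1):
  A: rows 4-5 cols 3-8 -> outside (row miss)
  B: rows 6-7 cols 7-9 -> outside (row miss)
  C: rows 0-3 cols 0-3 -> covers
  D: rows 3-6 cols 6-9 -> outside (row miss)
Count covering = 1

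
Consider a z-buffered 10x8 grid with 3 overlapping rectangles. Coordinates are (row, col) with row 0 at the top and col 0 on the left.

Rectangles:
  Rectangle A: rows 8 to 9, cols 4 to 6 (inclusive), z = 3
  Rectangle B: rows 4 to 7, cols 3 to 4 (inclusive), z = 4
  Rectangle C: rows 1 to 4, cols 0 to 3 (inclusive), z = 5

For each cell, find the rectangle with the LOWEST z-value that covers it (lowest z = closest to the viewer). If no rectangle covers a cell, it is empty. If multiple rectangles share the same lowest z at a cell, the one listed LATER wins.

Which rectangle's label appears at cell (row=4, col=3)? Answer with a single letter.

Answer: B

Derivation:
Check cell (4,3):
  A: rows 8-9 cols 4-6 -> outside (row miss)
  B: rows 4-7 cols 3-4 z=4 -> covers; best now B (z=4)
  C: rows 1-4 cols 0-3 z=5 -> covers; best now B (z=4)
Winner: B at z=4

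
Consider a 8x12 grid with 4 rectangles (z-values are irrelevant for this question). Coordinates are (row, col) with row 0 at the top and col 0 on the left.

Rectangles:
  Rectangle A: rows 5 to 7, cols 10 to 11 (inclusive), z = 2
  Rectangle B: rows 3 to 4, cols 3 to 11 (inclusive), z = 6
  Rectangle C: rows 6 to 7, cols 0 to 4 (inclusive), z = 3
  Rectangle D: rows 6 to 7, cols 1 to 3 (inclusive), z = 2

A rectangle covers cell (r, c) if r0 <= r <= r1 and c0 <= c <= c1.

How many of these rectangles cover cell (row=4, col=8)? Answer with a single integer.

Answer: 1

Derivation:
Check cell (4,8):
  A: rows 5-7 cols 10-11 -> outside (row miss)
  B: rows 3-4 cols 3-11 -> covers
  C: rows 6-7 cols 0-4 -> outside (row miss)
  D: rows 6-7 cols 1-3 -> outside (row miss)
Count covering = 1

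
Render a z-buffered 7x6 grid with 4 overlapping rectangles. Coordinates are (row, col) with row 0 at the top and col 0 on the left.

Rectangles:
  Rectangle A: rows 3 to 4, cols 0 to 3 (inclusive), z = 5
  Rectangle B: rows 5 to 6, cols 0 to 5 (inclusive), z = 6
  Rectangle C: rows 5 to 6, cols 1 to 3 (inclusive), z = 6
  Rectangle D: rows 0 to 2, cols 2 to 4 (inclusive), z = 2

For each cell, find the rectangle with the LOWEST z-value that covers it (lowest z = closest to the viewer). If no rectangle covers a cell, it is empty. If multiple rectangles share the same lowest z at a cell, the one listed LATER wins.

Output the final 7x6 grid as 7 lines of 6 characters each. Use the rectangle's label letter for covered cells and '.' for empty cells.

..DDD.
..DDD.
..DDD.
AAAA..
AAAA..
BCCCBB
BCCCBB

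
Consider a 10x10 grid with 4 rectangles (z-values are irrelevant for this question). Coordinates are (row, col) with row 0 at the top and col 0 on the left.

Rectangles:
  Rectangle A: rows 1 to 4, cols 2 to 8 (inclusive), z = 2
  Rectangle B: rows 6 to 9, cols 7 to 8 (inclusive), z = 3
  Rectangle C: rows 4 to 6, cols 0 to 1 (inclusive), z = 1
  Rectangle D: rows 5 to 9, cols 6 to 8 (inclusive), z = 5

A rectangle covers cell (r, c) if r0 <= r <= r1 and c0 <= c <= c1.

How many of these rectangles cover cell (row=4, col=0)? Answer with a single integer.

Check cell (4,0):
  A: rows 1-4 cols 2-8 -> outside (col miss)
  B: rows 6-9 cols 7-8 -> outside (row miss)
  C: rows 4-6 cols 0-1 -> covers
  D: rows 5-9 cols 6-8 -> outside (row miss)
Count covering = 1

Answer: 1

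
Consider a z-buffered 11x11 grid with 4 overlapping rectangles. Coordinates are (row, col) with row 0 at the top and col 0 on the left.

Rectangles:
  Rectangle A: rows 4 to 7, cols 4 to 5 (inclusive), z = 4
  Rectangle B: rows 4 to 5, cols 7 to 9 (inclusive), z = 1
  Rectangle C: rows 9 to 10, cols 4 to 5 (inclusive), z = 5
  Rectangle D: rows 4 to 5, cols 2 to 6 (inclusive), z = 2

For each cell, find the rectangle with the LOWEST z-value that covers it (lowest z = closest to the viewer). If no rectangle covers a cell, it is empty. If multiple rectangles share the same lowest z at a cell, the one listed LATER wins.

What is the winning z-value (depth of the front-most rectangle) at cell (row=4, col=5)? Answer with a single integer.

Check cell (4,5):
  A: rows 4-7 cols 4-5 z=4 -> covers; best now A (z=4)
  B: rows 4-5 cols 7-9 -> outside (col miss)
  C: rows 9-10 cols 4-5 -> outside (row miss)
  D: rows 4-5 cols 2-6 z=2 -> covers; best now D (z=2)
Winner: D at z=2

Answer: 2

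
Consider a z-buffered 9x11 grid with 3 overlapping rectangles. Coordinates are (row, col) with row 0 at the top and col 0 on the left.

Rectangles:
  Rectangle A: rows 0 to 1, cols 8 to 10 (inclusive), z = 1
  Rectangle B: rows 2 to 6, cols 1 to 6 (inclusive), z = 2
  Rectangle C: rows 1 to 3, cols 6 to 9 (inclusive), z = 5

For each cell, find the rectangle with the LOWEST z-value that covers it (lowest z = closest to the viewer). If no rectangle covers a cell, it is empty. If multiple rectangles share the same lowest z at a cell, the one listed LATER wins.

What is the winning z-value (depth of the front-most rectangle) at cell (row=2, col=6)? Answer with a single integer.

Answer: 2

Derivation:
Check cell (2,6):
  A: rows 0-1 cols 8-10 -> outside (row miss)
  B: rows 2-6 cols 1-6 z=2 -> covers; best now B (z=2)
  C: rows 1-3 cols 6-9 z=5 -> covers; best now B (z=2)
Winner: B at z=2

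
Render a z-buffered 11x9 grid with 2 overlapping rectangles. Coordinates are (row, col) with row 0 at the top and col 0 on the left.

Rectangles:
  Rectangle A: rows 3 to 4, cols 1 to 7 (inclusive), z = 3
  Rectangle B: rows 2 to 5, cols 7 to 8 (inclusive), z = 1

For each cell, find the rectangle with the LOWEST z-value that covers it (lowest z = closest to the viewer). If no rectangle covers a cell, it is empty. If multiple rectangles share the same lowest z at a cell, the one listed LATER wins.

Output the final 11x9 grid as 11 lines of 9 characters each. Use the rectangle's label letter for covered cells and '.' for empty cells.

.........
.........
.......BB
.AAAAAABB
.AAAAAABB
.......BB
.........
.........
.........
.........
.........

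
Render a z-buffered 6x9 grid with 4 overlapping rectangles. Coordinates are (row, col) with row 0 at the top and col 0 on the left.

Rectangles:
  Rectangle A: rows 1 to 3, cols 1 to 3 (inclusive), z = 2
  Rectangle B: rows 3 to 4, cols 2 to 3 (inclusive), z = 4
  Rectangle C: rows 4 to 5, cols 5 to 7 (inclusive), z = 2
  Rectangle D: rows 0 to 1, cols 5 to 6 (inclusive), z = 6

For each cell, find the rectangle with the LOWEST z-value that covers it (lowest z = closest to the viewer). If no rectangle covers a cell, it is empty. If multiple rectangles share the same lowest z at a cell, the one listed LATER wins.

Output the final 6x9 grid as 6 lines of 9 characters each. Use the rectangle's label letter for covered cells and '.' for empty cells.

.....DD..
.AAA.DD..
.AAA.....
.AAA.....
..BB.CCC.
.....CCC.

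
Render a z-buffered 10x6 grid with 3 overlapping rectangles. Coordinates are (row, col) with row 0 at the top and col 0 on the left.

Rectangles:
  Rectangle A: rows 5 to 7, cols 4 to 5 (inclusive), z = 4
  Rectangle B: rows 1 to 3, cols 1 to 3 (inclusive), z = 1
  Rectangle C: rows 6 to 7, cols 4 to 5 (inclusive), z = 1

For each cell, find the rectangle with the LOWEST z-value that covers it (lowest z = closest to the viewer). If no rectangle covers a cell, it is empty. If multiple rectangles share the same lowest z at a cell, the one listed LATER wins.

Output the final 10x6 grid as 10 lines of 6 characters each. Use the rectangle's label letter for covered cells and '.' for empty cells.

......
.BBB..
.BBB..
.BBB..
......
....AA
....CC
....CC
......
......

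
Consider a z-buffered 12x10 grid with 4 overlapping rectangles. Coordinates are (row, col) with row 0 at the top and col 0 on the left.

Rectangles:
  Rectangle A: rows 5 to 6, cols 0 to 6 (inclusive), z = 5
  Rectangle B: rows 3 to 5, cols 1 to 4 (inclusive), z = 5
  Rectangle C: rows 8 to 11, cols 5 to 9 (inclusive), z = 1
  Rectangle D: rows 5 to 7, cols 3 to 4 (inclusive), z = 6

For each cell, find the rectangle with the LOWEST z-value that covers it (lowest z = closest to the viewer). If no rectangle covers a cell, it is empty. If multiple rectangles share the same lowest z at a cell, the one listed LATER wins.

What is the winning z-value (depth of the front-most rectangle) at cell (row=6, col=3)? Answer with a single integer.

Answer: 5

Derivation:
Check cell (6,3):
  A: rows 5-6 cols 0-6 z=5 -> covers; best now A (z=5)
  B: rows 3-5 cols 1-4 -> outside (row miss)
  C: rows 8-11 cols 5-9 -> outside (row miss)
  D: rows 5-7 cols 3-4 z=6 -> covers; best now A (z=5)
Winner: A at z=5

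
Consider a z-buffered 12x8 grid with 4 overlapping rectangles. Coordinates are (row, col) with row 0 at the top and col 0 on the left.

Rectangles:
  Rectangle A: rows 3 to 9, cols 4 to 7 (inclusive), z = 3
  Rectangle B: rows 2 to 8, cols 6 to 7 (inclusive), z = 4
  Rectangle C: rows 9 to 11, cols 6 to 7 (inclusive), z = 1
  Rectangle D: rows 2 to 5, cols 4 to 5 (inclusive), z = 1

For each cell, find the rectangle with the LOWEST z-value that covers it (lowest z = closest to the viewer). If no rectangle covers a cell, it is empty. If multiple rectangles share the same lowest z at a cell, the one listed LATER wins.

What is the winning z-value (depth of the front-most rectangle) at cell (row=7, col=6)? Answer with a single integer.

Check cell (7,6):
  A: rows 3-9 cols 4-7 z=3 -> covers; best now A (z=3)
  B: rows 2-8 cols 6-7 z=4 -> covers; best now A (z=3)
  C: rows 9-11 cols 6-7 -> outside (row miss)
  D: rows 2-5 cols 4-5 -> outside (row miss)
Winner: A at z=3

Answer: 3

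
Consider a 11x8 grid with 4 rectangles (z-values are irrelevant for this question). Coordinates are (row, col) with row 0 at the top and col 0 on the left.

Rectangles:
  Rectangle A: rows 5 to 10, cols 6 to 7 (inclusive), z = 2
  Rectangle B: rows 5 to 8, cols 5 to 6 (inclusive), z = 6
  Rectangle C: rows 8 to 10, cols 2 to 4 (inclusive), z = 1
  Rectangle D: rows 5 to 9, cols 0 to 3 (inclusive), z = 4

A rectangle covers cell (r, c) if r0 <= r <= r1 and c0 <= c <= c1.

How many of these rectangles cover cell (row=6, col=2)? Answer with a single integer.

Answer: 1

Derivation:
Check cell (6,2):
  A: rows 5-10 cols 6-7 -> outside (col miss)
  B: rows 5-8 cols 5-6 -> outside (col miss)
  C: rows 8-10 cols 2-4 -> outside (row miss)
  D: rows 5-9 cols 0-3 -> covers
Count covering = 1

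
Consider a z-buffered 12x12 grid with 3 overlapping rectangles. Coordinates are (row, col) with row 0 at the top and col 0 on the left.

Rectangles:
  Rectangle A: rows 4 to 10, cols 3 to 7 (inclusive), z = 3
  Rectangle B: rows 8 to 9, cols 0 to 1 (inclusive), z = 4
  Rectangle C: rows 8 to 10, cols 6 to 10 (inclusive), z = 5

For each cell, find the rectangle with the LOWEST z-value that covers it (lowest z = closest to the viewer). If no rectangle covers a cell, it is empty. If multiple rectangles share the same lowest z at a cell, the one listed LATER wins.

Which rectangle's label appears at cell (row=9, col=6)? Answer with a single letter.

Check cell (9,6):
  A: rows 4-10 cols 3-7 z=3 -> covers; best now A (z=3)
  B: rows 8-9 cols 0-1 -> outside (col miss)
  C: rows 8-10 cols 6-10 z=5 -> covers; best now A (z=3)
Winner: A at z=3

Answer: A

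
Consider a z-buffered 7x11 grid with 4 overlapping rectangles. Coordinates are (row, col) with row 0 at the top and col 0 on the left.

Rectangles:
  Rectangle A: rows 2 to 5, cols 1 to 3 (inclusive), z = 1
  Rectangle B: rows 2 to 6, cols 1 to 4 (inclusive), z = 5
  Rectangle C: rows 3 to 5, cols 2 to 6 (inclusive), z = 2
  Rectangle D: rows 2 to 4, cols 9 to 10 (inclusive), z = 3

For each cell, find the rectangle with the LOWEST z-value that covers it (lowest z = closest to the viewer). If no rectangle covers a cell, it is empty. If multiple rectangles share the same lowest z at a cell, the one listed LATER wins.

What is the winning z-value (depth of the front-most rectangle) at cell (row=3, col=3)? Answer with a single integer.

Answer: 1

Derivation:
Check cell (3,3):
  A: rows 2-5 cols 1-3 z=1 -> covers; best now A (z=1)
  B: rows 2-6 cols 1-4 z=5 -> covers; best now A (z=1)
  C: rows 3-5 cols 2-6 z=2 -> covers; best now A (z=1)
  D: rows 2-4 cols 9-10 -> outside (col miss)
Winner: A at z=1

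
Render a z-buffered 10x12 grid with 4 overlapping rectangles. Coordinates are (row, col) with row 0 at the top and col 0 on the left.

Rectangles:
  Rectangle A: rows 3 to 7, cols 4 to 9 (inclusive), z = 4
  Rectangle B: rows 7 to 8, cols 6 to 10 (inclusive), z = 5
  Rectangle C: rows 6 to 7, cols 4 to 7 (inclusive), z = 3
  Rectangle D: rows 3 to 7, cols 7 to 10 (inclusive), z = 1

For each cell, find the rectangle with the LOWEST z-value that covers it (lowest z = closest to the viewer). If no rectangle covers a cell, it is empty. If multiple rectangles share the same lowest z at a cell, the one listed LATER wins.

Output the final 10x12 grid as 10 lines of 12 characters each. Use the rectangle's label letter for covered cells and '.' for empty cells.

............
............
............
....AAADDDD.
....AAADDDD.
....AAADDDD.
....CCCDDDD.
....CCCDDDD.
......BBBBB.
............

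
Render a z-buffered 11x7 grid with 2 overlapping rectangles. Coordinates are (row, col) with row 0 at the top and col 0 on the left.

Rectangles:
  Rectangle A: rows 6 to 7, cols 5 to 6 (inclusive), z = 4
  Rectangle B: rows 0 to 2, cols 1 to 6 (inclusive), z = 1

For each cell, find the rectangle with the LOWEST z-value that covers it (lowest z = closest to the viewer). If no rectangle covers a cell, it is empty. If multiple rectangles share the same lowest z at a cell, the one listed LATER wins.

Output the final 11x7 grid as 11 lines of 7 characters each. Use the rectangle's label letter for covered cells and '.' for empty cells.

.BBBBBB
.BBBBBB
.BBBBBB
.......
.......
.......
.....AA
.....AA
.......
.......
.......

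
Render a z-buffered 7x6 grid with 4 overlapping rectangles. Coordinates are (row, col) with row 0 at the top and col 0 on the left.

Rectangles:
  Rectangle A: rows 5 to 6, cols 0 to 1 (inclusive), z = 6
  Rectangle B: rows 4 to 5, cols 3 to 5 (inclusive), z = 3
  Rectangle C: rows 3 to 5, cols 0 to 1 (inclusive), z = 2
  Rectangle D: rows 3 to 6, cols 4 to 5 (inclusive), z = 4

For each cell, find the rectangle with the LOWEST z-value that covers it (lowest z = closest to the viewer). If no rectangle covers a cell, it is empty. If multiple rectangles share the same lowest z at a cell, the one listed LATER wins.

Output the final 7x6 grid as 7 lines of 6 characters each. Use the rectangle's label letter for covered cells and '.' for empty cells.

......
......
......
CC..DD
CC.BBB
CC.BBB
AA..DD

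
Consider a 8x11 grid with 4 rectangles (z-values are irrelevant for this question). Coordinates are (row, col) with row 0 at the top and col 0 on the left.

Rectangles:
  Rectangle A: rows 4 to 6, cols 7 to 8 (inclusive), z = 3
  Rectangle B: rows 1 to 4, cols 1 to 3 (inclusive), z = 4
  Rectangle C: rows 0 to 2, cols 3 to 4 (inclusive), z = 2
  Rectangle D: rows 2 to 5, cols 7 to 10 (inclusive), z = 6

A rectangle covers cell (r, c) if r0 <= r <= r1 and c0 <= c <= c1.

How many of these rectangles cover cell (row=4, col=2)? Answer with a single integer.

Check cell (4,2):
  A: rows 4-6 cols 7-8 -> outside (col miss)
  B: rows 1-4 cols 1-3 -> covers
  C: rows 0-2 cols 3-4 -> outside (row miss)
  D: rows 2-5 cols 7-10 -> outside (col miss)
Count covering = 1

Answer: 1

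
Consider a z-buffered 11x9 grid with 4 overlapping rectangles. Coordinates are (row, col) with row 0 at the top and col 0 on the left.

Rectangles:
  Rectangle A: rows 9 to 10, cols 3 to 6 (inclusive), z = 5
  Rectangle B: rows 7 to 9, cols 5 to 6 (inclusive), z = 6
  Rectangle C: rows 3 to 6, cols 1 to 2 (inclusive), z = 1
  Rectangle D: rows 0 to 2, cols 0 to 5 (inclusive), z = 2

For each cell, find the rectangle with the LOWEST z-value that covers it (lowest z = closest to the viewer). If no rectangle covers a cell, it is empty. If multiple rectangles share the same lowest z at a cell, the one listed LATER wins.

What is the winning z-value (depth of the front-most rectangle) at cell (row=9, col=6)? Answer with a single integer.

Answer: 5

Derivation:
Check cell (9,6):
  A: rows 9-10 cols 3-6 z=5 -> covers; best now A (z=5)
  B: rows 7-9 cols 5-6 z=6 -> covers; best now A (z=5)
  C: rows 3-6 cols 1-2 -> outside (row miss)
  D: rows 0-2 cols 0-5 -> outside (row miss)
Winner: A at z=5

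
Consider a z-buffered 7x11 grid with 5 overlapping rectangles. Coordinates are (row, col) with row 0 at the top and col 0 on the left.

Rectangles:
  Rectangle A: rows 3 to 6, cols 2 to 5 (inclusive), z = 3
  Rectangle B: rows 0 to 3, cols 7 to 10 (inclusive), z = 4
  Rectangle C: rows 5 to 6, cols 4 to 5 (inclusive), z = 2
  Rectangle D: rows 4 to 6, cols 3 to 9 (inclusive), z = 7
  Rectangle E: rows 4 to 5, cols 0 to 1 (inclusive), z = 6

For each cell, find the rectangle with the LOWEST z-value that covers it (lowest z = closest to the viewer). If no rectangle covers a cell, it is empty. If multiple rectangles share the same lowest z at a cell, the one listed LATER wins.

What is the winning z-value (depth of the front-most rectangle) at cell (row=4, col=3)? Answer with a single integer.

Answer: 3

Derivation:
Check cell (4,3):
  A: rows 3-6 cols 2-5 z=3 -> covers; best now A (z=3)
  B: rows 0-3 cols 7-10 -> outside (row miss)
  C: rows 5-6 cols 4-5 -> outside (row miss)
  D: rows 4-6 cols 3-9 z=7 -> covers; best now A (z=3)
  E: rows 4-5 cols 0-1 -> outside (col miss)
Winner: A at z=3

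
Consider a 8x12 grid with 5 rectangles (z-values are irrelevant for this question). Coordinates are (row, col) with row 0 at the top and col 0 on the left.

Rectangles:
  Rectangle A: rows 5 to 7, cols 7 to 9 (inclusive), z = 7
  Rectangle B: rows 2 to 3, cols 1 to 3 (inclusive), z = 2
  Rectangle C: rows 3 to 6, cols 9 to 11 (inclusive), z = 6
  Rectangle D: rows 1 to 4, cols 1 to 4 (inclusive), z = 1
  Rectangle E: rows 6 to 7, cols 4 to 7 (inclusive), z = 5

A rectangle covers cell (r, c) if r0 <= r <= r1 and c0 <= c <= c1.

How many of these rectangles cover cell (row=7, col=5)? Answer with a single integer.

Check cell (7,5):
  A: rows 5-7 cols 7-9 -> outside (col miss)
  B: rows 2-3 cols 1-3 -> outside (row miss)
  C: rows 3-6 cols 9-11 -> outside (row miss)
  D: rows 1-4 cols 1-4 -> outside (row miss)
  E: rows 6-7 cols 4-7 -> covers
Count covering = 1

Answer: 1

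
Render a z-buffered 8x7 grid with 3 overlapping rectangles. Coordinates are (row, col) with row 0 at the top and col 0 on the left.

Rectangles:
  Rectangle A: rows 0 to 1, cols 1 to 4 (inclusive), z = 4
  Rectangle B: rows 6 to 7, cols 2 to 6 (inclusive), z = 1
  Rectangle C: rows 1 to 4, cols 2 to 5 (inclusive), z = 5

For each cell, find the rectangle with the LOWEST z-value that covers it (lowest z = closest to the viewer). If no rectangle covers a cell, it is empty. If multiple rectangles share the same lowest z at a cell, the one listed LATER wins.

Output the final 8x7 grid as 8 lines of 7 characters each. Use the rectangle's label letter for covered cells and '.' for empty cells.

.AAAA..
.AAAAC.
..CCCC.
..CCCC.
..CCCC.
.......
..BBBBB
..BBBBB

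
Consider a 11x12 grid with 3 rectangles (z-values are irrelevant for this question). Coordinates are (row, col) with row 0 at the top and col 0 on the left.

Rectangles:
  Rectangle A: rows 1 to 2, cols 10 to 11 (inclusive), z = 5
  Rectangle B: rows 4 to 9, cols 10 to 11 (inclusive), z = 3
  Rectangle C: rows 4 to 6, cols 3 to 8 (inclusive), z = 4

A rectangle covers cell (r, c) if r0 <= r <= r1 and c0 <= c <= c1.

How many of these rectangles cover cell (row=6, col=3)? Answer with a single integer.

Check cell (6,3):
  A: rows 1-2 cols 10-11 -> outside (row miss)
  B: rows 4-9 cols 10-11 -> outside (col miss)
  C: rows 4-6 cols 3-8 -> covers
Count covering = 1

Answer: 1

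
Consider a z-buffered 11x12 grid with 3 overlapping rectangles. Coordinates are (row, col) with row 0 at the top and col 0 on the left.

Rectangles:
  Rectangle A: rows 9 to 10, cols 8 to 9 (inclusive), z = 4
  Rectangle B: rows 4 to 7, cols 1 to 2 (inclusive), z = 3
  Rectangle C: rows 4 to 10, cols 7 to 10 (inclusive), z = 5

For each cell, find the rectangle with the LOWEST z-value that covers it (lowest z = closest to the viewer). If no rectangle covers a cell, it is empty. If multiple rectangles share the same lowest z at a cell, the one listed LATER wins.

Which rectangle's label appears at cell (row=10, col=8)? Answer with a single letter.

Check cell (10,8):
  A: rows 9-10 cols 8-9 z=4 -> covers; best now A (z=4)
  B: rows 4-7 cols 1-2 -> outside (row miss)
  C: rows 4-10 cols 7-10 z=5 -> covers; best now A (z=4)
Winner: A at z=4

Answer: A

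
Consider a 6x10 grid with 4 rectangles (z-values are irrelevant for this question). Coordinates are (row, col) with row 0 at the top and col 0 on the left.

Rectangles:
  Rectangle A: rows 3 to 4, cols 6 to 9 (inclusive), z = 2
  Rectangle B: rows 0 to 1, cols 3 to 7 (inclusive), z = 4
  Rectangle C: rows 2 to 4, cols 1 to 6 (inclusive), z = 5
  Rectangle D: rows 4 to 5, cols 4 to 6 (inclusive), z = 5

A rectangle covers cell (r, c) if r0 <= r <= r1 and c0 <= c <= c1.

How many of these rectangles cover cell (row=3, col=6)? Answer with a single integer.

Check cell (3,6):
  A: rows 3-4 cols 6-9 -> covers
  B: rows 0-1 cols 3-7 -> outside (row miss)
  C: rows 2-4 cols 1-6 -> covers
  D: rows 4-5 cols 4-6 -> outside (row miss)
Count covering = 2

Answer: 2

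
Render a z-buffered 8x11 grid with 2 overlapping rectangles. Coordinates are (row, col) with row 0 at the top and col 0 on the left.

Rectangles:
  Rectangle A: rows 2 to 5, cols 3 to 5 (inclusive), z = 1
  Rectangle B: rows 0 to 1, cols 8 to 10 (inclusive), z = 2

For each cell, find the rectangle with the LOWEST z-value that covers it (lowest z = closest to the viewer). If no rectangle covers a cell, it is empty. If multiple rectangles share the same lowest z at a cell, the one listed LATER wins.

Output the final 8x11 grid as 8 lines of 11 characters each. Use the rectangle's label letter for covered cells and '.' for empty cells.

........BBB
........BBB
...AAA.....
...AAA.....
...AAA.....
...AAA.....
...........
...........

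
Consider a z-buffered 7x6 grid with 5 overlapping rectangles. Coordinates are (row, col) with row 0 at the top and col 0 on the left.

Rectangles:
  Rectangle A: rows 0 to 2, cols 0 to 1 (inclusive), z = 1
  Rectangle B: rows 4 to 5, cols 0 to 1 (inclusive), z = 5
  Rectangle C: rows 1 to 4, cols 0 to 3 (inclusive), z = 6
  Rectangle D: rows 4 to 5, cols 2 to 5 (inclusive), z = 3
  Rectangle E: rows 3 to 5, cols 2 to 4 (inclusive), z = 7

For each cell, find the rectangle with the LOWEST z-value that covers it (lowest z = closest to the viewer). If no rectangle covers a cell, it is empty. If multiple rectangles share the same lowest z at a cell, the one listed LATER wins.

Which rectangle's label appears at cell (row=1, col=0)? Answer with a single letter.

Check cell (1,0):
  A: rows 0-2 cols 0-1 z=1 -> covers; best now A (z=1)
  B: rows 4-5 cols 0-1 -> outside (row miss)
  C: rows 1-4 cols 0-3 z=6 -> covers; best now A (z=1)
  D: rows 4-5 cols 2-5 -> outside (row miss)
  E: rows 3-5 cols 2-4 -> outside (row miss)
Winner: A at z=1

Answer: A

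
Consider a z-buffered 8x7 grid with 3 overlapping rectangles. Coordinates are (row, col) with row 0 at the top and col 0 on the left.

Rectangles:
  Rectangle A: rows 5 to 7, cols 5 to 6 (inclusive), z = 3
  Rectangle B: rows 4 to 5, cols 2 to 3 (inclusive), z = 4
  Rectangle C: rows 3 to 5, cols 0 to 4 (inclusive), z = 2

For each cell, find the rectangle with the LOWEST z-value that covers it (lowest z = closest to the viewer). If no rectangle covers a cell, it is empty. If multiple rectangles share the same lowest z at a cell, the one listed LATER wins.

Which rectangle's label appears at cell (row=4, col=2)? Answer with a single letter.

Answer: C

Derivation:
Check cell (4,2):
  A: rows 5-7 cols 5-6 -> outside (row miss)
  B: rows 4-5 cols 2-3 z=4 -> covers; best now B (z=4)
  C: rows 3-5 cols 0-4 z=2 -> covers; best now C (z=2)
Winner: C at z=2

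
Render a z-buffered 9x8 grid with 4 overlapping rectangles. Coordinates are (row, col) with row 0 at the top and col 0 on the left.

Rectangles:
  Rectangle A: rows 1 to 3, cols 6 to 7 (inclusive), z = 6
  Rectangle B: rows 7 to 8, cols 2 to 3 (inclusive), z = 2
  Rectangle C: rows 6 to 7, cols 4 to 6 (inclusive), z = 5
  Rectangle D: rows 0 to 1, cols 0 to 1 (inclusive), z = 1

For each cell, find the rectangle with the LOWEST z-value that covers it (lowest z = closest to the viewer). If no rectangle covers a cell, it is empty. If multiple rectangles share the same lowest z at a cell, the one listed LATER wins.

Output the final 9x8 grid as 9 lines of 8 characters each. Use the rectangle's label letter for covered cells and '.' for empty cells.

DD......
DD....AA
......AA
......AA
........
........
....CCC.
..BBCCC.
..BB....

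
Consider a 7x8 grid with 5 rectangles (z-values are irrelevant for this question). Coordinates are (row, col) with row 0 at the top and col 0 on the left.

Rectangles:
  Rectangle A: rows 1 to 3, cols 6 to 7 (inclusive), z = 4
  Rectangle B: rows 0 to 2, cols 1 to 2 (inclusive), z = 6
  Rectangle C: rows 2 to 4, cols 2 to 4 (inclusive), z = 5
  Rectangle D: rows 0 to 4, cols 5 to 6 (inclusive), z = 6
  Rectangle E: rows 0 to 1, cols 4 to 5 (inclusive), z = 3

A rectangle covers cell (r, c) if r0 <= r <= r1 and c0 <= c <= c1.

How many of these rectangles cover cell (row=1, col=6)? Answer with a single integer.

Answer: 2

Derivation:
Check cell (1,6):
  A: rows 1-3 cols 6-7 -> covers
  B: rows 0-2 cols 1-2 -> outside (col miss)
  C: rows 2-4 cols 2-4 -> outside (row miss)
  D: rows 0-4 cols 5-6 -> covers
  E: rows 0-1 cols 4-5 -> outside (col miss)
Count covering = 2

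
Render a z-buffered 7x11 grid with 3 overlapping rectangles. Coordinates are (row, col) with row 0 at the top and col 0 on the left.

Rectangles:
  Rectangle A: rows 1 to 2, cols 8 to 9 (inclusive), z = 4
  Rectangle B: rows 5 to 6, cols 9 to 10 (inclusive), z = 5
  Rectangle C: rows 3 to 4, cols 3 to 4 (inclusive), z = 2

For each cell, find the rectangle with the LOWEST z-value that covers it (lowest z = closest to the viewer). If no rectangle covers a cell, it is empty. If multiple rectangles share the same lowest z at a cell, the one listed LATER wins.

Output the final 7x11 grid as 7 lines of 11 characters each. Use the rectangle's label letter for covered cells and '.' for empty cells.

...........
........AA.
........AA.
...CC......
...CC......
.........BB
.........BB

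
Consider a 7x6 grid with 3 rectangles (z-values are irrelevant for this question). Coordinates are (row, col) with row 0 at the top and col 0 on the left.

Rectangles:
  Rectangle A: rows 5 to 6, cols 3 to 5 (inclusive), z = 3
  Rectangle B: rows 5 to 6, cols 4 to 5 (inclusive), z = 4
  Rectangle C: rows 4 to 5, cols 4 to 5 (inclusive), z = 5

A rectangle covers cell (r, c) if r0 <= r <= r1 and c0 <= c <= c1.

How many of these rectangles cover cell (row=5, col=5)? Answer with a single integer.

Check cell (5,5):
  A: rows 5-6 cols 3-5 -> covers
  B: rows 5-6 cols 4-5 -> covers
  C: rows 4-5 cols 4-5 -> covers
Count covering = 3

Answer: 3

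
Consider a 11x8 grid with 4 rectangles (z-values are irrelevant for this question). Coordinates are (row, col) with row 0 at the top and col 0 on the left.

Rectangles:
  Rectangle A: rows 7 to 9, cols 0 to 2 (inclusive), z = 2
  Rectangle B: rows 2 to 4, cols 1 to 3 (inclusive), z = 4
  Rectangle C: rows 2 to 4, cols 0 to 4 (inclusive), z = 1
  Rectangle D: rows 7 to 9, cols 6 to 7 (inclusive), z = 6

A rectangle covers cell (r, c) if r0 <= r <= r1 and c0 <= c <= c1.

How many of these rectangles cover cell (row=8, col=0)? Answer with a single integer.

Answer: 1

Derivation:
Check cell (8,0):
  A: rows 7-9 cols 0-2 -> covers
  B: rows 2-4 cols 1-3 -> outside (row miss)
  C: rows 2-4 cols 0-4 -> outside (row miss)
  D: rows 7-9 cols 6-7 -> outside (col miss)
Count covering = 1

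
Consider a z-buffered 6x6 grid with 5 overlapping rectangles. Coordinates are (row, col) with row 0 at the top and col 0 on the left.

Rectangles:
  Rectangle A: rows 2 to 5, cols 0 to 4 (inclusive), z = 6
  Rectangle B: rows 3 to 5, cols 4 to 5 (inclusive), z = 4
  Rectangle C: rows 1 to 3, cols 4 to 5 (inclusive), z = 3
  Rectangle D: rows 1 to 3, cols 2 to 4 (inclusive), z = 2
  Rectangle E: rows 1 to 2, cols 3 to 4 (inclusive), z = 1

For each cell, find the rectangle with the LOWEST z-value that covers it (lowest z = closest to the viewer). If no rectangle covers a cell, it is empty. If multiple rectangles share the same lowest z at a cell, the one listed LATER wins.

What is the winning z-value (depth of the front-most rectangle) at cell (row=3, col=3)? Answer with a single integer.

Check cell (3,3):
  A: rows 2-5 cols 0-4 z=6 -> covers; best now A (z=6)
  B: rows 3-5 cols 4-5 -> outside (col miss)
  C: rows 1-3 cols 4-5 -> outside (col miss)
  D: rows 1-3 cols 2-4 z=2 -> covers; best now D (z=2)
  E: rows 1-2 cols 3-4 -> outside (row miss)
Winner: D at z=2

Answer: 2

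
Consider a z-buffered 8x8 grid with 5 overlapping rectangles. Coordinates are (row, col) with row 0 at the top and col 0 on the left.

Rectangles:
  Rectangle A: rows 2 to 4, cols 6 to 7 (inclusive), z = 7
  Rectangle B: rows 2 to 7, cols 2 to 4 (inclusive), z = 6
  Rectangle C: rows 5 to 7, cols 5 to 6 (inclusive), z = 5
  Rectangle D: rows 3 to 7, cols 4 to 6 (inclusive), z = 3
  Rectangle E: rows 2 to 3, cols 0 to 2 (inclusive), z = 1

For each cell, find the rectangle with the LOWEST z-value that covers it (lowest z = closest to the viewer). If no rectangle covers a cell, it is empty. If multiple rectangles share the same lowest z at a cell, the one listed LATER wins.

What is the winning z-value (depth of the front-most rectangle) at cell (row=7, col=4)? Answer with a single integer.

Check cell (7,4):
  A: rows 2-4 cols 6-7 -> outside (row miss)
  B: rows 2-7 cols 2-4 z=6 -> covers; best now B (z=6)
  C: rows 5-7 cols 5-6 -> outside (col miss)
  D: rows 3-7 cols 4-6 z=3 -> covers; best now D (z=3)
  E: rows 2-3 cols 0-2 -> outside (row miss)
Winner: D at z=3

Answer: 3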